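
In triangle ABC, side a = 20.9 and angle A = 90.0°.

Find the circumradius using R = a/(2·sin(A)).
R = a/(2·sin(A)) = 20.9/(2·sin(90.0°))
sin(90.0°) ≈ 1
R ≈ 20.9/(2·1) = 20.9/2 ≈ 10.45

R = 10.45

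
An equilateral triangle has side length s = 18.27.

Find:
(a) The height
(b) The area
(a) The height splits the triangle into two 30-60-90 halves: h = s·√3/2 = 18.27·1.73205/2 ≈ 31.6446/2 ≈ 15.8223
(b) Area = (√3/4)·s² = (√3/4)·18.27² = (√3/4)·333.7929 ≈ 0.433013·333.7929 ≈ 144.537

Height = 15.82, Area = 144.5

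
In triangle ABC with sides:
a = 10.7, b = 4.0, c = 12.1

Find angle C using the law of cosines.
c² = a² + b² − 2ab·cos(C)  ⇒  cos(C) = (a² + b² − c²)/(2ab)
cos(C) = (10.7² + 4.0² − 12.1²)/(2·10.7·4.0) = (114.49 + 16 − 146.41)/85.6 = -15.92/85.6 ≈ -0.185981
C = arccos(-0.185981) ≈ 100.718°

C = 100.7°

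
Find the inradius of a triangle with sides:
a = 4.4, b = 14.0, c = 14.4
r = Area/s where s is the semi-perimeter.
s = (4.4 + 14.0 + 14.4)/2 = 32.8/2 = 16.4
Area = √(s(s−a)(s−b)(s−c)) = √(16.4·12·2.4·2) ≈ √944.64 ≈ 30.735
r ≈ 30.735/16.4 ≈ 1.87409

r = 1.874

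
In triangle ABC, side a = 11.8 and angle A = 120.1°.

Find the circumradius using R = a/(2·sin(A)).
R = a/(2·sin(A)) = 11.8/(2·sin(120.1°))
sin(120.1°) ≈ 0.865151
R ≈ 11.8/(2·0.865151) = 11.8/1.7303 ≈ 6.81962

R = 6.82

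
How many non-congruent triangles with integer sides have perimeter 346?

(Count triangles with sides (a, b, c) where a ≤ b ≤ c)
Let a ≤ b ≤ c with a + b + c = 346. The only binding inequality is a + b > c, i.e. 346 − c > c, so c < 346/2; and c ≥ 346/3 since c is the largest side.
So 116 ≤ c ≤ 172. For each c, b runs from ⌈(346 − c)/2⌉ up to c (then a = 346 − b − c satisfies 1 ≤ a ≤ b automatically), giving c − ⌈(346 − c)/2⌉ + 1 choices.
Summing over c: 2 + 3 + 5 + 6 + … + 84 + 86  (57 terms, c = 116, …, 172) = 2494
Check (closed form: nearest integer to p²/48 for even p, (p+3)²/48 for odd p): 346²/48 = 119716/48 ≈ 2494.08 → 2494

2494 triangles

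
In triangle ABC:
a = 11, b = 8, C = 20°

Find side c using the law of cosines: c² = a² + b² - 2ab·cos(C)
c² = 11² + 8² − 2·11·8·cos(20°)
cos(20°) ≈ 0.939693
c² ≈ 121 + 64 − 176·(0.939693) ≈ 185 − 165.386 ≈ 19.6141
c ≈ √19.6141 ≈ 4.42878

c = 4.429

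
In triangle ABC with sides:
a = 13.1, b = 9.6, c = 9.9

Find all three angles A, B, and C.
Law of cosines for each angle (a² = 171.61, b² = 92.16, c² = 98.01):
cos(A) = (b² + c² − a²)/(2bc) = (92.16 + 98.01 − 171.61)/(2·9.6·9.9) = 18.56/190.08 ≈ 0.0976431  ⇒  A ≈ 84.3965°
cos(B) = (a² + c² − b²)/(2ac) = (171.61 + 98.01 − 92.16)/(2·13.1·9.9) = 177.46/259.38 ≈ 0.68417  ⇒  B ≈ 46.8296°
cos(C) = (a² + b² − c²)/(2ab) = (171.61 + 92.16 − 98.01)/(2·13.1·9.6) = 165.76/251.52 ≈ 0.659033  ⇒  C ≈ 48.7738°
Check: A + B + C ≈ 180°

A = 84.4°, B = 46.83°, C = 48.77°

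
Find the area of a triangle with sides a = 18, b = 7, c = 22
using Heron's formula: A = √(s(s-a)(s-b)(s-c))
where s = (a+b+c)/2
s = (18 + 7 + 22)/2 = 47/2 = 23.5
s − a = 5.5, s − b = 16.5, s − c = 1.5
s(s−a)(s−b)(s−c) = 23.5·5.5·16.5·1.5 = 3198.9375
Area = √3198.9375 ≈ 56.5592

s = 23.5, Area = 56.56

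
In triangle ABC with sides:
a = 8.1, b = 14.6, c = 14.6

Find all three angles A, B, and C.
Law of cosines for each angle (a² = 65.61, b² = 213.16, c² = 213.16):
cos(A) = (b² + c² − a²)/(2bc) = (213.16 + 213.16 − 65.61)/(2·14.6·14.6) = 360.71/426.32 ≈ 0.846102  ⇒  A ≈ 32.2099°
cos(B) = (a² + c² − b²)/(2ac) = (65.61 + 213.16 − 213.16)/(2·8.1·14.6) = 65.61/236.52 ≈ 0.277397  ⇒  B ≈ 73.8951°
cos(C) = (a² + b² − c²)/(2ab) = (65.61 + 213.16 − 213.16)/(2·8.1·14.6) = 65.61/236.52 ≈ 0.277397  ⇒  C ≈ 73.8951°
Check: A + B + C ≈ 180°

A = 32.21°, B = 73.9°, C = 73.9°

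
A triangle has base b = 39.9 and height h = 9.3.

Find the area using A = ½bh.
A = ½·b·h = ½·39.9·9.3 = ½·371.07 = 185.535

Area = 185.535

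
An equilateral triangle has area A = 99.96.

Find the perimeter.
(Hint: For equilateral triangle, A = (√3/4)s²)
A = (√3/4)s²  ⇒  s² = 4A/√3 = 4·99.96/√3 = 399.84/1.73205 ≈ 230.848
s ≈ √230.848 ≈ 15.1937
Perimeter = 3s ≈ 3·15.1937 ≈ 45.581

Perimeter = 45.58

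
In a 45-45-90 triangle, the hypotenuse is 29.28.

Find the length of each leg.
In a 45-45-90 triangle hypotenuse = leg·√2, so leg = hypotenuse/√2.
Leg = 29.28/√2 ≈ 29.28/1.41421 ≈ 20.7041

Each leg = 20.7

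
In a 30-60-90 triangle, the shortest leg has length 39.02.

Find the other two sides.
In a 30-60-90 triangle the sides are in ratio 1 : √3 : 2 (short leg : long leg : hypotenuse).
Long leg = 39.02·√3 ≈ 39.02·1.73205 ≈ 67.5846
Hypotenuse = 2·39.02 = 78.04

Long leg = 39.02√3 = 67.58, Hypotenuse = 78.04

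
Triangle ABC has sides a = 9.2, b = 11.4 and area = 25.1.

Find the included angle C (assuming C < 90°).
Area = ½·a·b·sin(C)  ⇒  sin(C) = 2·Area/(a·b) = 2·25.1/(9.2·11.4) = 50.2/104.88 ≈ 0.478642
C = arcsin(0.478642) ≈ 28.5968° (taking the acute solution since C < 90°)

C = 28.6°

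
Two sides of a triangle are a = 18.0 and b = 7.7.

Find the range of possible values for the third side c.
Triangle inequality: |a − b| < c < a + b
|a − b| = |18.0 − 7.7| = 10.3
a + b = 18.0 + 7.7 = 25.7

10.3 < c < 25.7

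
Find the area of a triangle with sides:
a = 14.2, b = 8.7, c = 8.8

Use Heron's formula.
s = (14.2 + 8.7 + 8.8)/2 = 31.7/2 = 15.85
s − a = 1.65, s − b = 7.15, s − c = 7.05
s(s−a)(s−b)(s−c) = 15.85·1.65·7.15·7.05 ≈ 1318.28
Area = √1318.28 ≈ 36.3082

Area = 36.31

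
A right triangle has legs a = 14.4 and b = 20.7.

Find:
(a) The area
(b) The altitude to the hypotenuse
(a) The legs are perpendicular, so Area = ½·a·b = ½·14.4·20.7 = ½·298.08 = 149.04
(b) Hypotenuse c = √(a² + b²) = √(207.36 + 428.49) = √635.85 ≈ 25.2161
    Area = ½·c·h_c  ⇒  h_c = 2·Area/c = 298.08/25.2161 ≈ 11.821

Area = 149.04, h_c = 11.82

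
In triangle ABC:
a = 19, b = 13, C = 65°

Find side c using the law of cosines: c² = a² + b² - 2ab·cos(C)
c² = 19² + 13² − 2·19·13·cos(65°)
cos(65°) ≈ 0.422618
c² ≈ 361 + 169 − 494·(0.422618) ≈ 530 − 208.773 ≈ 321.227
c ≈ √321.227 ≈ 17.9228

c = 17.92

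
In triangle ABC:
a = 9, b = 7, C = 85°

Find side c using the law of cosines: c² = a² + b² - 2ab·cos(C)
c² = 9² + 7² − 2·9·7·cos(85°)
cos(85°) ≈ 0.0871557
c² ≈ 81 + 49 − 126·(0.0871557) ≈ 130 − 10.9816 ≈ 119.018
c ≈ √119.018 ≈ 10.9096

c = 10.91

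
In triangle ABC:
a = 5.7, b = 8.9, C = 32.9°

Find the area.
Two sides and the included angle (SAS): A = ½·a·b·sin(C) = ½·5.7·8.9·sin(32.9°)
sin(32.9°) ≈ 0.543174
A ≈ ½·50.73·0.543174 = 25.365·0.543174 ≈ 13.7776

Area = 13.78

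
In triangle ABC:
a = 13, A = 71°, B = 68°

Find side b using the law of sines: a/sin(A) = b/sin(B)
a/sin(A) = b/sin(B)  ⇒  b = a·sin(B)/sin(A) = 13·sin(68°)/sin(71°)
sin(68°) ≈ 0.927184, sin(71°) ≈ 0.945519
b ≈ 13·0.927184/0.945519 ≈ 12.0534/0.945519 ≈ 12.7479

b = 12.75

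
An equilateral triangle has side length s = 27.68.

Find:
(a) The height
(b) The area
(a) The height splits the triangle into two 30-60-90 halves: h = s·√3/2 = 27.68·1.73205/2 ≈ 47.9432/2 ≈ 23.9716
(b) Area = (√3/4)·s² = (√3/4)·27.68² = (√3/4)·766.1824 ≈ 0.433013·766.1824 ≈ 331.767

Height = 23.97, Area = 331.8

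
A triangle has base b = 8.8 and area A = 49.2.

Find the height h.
A = ½·b·h  ⇒  h = 2A/b = 2·49.2/8.8 = 98.4/8.8 ≈ 11.1818

h = 11.18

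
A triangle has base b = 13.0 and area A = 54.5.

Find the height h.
A = ½·b·h  ⇒  h = 2A/b = 2·54.5/13.0 = 109/13.0 ≈ 8.38462

h = 8.385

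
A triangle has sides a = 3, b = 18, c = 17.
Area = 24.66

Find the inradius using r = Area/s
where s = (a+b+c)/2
s = (3 + 18 + 17)/2 = 38/2 = 19
r = Area/s = 24.66/19 ≈ 1.29789

r = 1.298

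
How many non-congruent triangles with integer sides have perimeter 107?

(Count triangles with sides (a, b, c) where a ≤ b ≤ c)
Let a ≤ b ≤ c with a + b + c = 107. The only binding inequality is a + b > c, i.e. 107 − c > c, so c < 107/2; and c ≥ 107/3 since c is the largest side.
So 36 ≤ c ≤ 53. For each c, b runs from ⌈(107 − c)/2⌉ up to c (then a = 107 − b − c satisfies 1 ≤ a ≤ b automatically), giving c − ⌈(107 − c)/2⌉ + 1 choices.
Summing over c: 1 + 3 + 4 + 6 + … + 25 + 27  (18 terms, c = 36, …, 53) = 252
Check (closed form: nearest integer to p²/48 for even p, (p+3)²/48 for odd p): (107+3)²/48 = 110²/48 = 12100/48 ≈ 252.08 → 252

252 triangles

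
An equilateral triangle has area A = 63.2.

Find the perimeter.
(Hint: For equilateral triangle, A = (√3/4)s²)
A = (√3/4)s²  ⇒  s² = 4A/√3 = 4·63.2/√3 = 252.8/1.73205 ≈ 145.954
s ≈ √145.954 ≈ 12.0811
Perimeter = 3s ≈ 3·12.0811 ≈ 36.2434

Perimeter = 36.24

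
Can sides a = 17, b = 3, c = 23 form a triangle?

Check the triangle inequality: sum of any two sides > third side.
a + b vs c: 17 + 3 = 20 ≤ 23  ✗
a + c vs b: 17 + 23 = 40 > 3  ✓
b + c vs a: 3 + 23 = 26 > 17  ✓

No: 17 + 3 = 20 is not > 23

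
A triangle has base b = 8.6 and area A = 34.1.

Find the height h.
A = ½·b·h  ⇒  h = 2A/b = 2·34.1/8.6 = 68.2/8.6 ≈ 7.93023

h = 7.93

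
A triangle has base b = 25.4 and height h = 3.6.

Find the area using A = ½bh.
A = ½·b·h = ½·25.4·3.6 = ½·91.44 = 45.72

Area = 45.72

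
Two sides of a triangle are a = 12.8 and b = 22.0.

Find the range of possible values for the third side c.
Triangle inequality: |a − b| < c < a + b
|a − b| = |12.8 − 22.0| = 9.2
a + b = 12.8 + 22.0 = 34.8

9.2 < c < 34.8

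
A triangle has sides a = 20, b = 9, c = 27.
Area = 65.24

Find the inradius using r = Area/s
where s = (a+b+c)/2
s = (20 + 9 + 27)/2 = 56/2 = 28
r = Area/s = 65.24/28 ≈ 2.33

r = 2.33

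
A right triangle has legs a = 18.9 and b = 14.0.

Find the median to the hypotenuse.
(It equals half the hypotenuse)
Hypotenuse c = √(a² + b²) = √(357.21 + 196) = √553.21 ≈ 23.5204
Median to hypotenuse = c/2 ≈ 23.5204/2 ≈ 11.7602

Median = 11.76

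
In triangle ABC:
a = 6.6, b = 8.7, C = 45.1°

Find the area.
Two sides and the included angle (SAS): A = ½·a·b·sin(C) = ½·6.6·8.7·sin(45.1°)
sin(45.1°) ≈ 0.70834
A ≈ ½·57.42·0.70834 = 28.71·0.70834 ≈ 20.3364

Area = 20.34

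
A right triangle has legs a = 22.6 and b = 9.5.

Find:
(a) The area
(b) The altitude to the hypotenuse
(a) The legs are perpendicular, so Area = ½·a·b = ½·22.6·9.5 = ½·214.7 = 107.35
(b) Hypotenuse c = √(a² + b²) = √(510.76 + 90.25) = √601.01 ≈ 24.5155
    Area = ½·c·h_c  ⇒  h_c = 2·Area/c = 214.7/24.5155 ≈ 8.75772

Area = 107.35, h_c = 8.758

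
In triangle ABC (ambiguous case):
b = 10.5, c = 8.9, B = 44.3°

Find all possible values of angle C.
b/sin(B) = c/sin(C)  ⇒  sin(C) = c·sin(B)/b = 8.9·sin(44.3°)/10.5
sin(44.3°) ≈ 0.698415
sin(C) ≈ 8.9·0.698415/10.5 ≈ 6.2159/10.5 ≈ 0.59199
Candidate 1: C₁ = arcsin(0.59199) ≈ 36.2984°  →  A = 180° − 44.3° − 36.2984° ≈ 99.4016° > 0, valid
Candidate 2: C₂ = 180° − C₁ ≈ 143.702°  →  A = 180° − 44.3° − 143.702° ≈ -8.0016° ≤ 0, not a valid triangle

C = 36.3° (one solution)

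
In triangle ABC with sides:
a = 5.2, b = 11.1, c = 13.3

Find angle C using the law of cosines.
c² = a² + b² − 2ab·cos(C)  ⇒  cos(C) = (a² + b² − c²)/(2ab)
cos(C) = (5.2² + 11.1² − 13.3²)/(2·5.2·11.1) = (27.04 + 123.21 − 176.89)/115.44 = -26.64/115.44 ≈ -0.230769
C = arccos(-0.230769) ≈ 103.342°

C = 103.3°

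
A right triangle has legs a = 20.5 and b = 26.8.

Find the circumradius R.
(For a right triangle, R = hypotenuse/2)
Hypotenuse c = √(a² + b²) = √(420.25 + 718.24) = √1138.49 ≈ 33.7415
R = c/2 ≈ 33.7415/2 ≈ 16.8708

R = 16.87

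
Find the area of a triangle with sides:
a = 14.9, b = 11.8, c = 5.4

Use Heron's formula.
s = (14.9 + 11.8 + 5.4)/2 = 32.1/2 = 16.05
s − a = 1.15, s − b = 4.25, s − c = 10.65
s(s−a)(s−b)(s−c) = 16.05·1.15·4.25·10.65 ≈ 835.433
Area = √835.433 ≈ 28.9039

Area = 28.9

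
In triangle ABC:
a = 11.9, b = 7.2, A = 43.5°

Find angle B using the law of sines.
a/sin(A) = b/sin(B)  ⇒  sin(B) = b·sin(A)/a = 7.2·sin(43.5°)/11.9
sin(43.5°) ≈ 0.688355
sin(B) ≈ 7.2·0.688355/11.9 ≈ 4.95615/11.9 ≈ 0.416483
B = arcsin(0.416483) ≈ 24.6128°
(Since b ≤ a we need B ≤ A, so the obtuse alternative 180° − 24.6128° ≈ 155.387° is rejected.)

B = 24.61°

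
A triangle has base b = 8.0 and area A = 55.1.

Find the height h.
A = ½·b·h  ⇒  h = 2A/b = 2·55.1/8.0 = 110.2/8.0 ≈ 13.775

h = 13.78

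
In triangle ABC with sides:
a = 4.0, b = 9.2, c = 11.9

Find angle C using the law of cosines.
c² = a² + b² − 2ab·cos(C)  ⇒  cos(C) = (a² + b² − c²)/(2ab)
cos(C) = (4.0² + 9.2² − 11.9²)/(2·4.0·9.2) = (16 + 84.64 − 141.61)/73.6 = -40.97/73.6 ≈ -0.556658
C = arccos(-0.556658) ≈ 123.825°

C = 123.8°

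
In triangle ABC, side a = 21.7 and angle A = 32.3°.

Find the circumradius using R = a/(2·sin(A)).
R = a/(2·sin(A)) = 21.7/(2·sin(32.3°))
sin(32.3°) ≈ 0.534352
R ≈ 21.7/(2·0.534352) = 21.7/1.0687 ≈ 20.305

R = 20.3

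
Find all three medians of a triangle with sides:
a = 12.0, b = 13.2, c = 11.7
Median formula: m_a = ½√(2b² + 2c² − a²) (and cyclically). a² = 144, b² = 174.24, c² = 136.89.
m_a = ½√(2·174.24 + 2·136.89 − 144) = ½√478.26 ≈ ½·21.8692 ≈ 10.9346
m_b = ½√(2·144 + 2·136.89 − 174.24) = ½√387.54 ≈ ½·19.686 ≈ 9.84302
m_c = ½√(2·144 + 2·174.24 − 136.89) = ½√499.59 ≈ ½·22.3515 ≈ 11.1758

m_a = 10.93, m_b = 9.843, m_c = 11.18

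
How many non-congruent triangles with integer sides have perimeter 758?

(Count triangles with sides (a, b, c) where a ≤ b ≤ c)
Let a ≤ b ≤ c with a + b + c = 758. The only binding inequality is a + b > c, i.e. 758 − c > c, so c < 758/2; and c ≥ 758/3 since c is the largest side.
So 253 ≤ c ≤ 378. For each c, b runs from ⌈(758 − c)/2⌉ up to c (then a = 758 − b − c satisfies 1 ≤ a ≤ b automatically), giving c − ⌈(758 − c)/2⌉ + 1 choices.
Summing over c: 1 + 3 + 4 + 6 + … + 187 + 189  (126 terms, c = 253, …, 378) = 11970
Check (closed form: nearest integer to p²/48 for even p, (p+3)²/48 for odd p): 758²/48 = 574564/48 ≈ 11970.08 → 11970

11970 triangles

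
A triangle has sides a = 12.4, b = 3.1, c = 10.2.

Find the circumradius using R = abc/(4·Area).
First find the area with Heron's formula.
s = (12.4 + 3.1 + 10.2)/2 = 12.85
Area = √(s(s−a)(s−b)(s−c)) = √(12.85·0.45·9.75·2.65) ≈ √149.405 ≈ 12.2231
abc = 12.4·3.1·10.2 = 392.088
R = abc/(4·Area) ≈ 392.088/(4·12.2231) = 392.088/48.8926 ≈ 8.01937

R = 8.019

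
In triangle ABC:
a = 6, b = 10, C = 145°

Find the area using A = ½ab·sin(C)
A = ½·a·b·sin(C) = ½·6·10·sin(145°)
sin(145°) ≈ 0.573576
A ≈ ½·60·0.573576 = 30·0.573576 ≈ 17.2073

Area = 17.21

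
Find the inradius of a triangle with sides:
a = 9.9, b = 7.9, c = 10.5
r = Area/s where s is the semi-perimeter.
s = (9.9 + 7.9 + 10.5)/2 = 28.3/2 = 14.15
Area = √(s(s−a)(s−b)(s−c)) = √(14.15·4.25·6.25·3.65) ≈ √1371.89 ≈ 37.039
r ≈ 37.039/14.15 ≈ 2.6176

r = 2.618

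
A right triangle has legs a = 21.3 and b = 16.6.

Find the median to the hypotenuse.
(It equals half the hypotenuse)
Hypotenuse c = √(a² + b²) = √(453.69 + 275.56) = √729.25 ≈ 27.0046
Median to hypotenuse = c/2 ≈ 27.0046/2 ≈ 13.5023

Median = 13.5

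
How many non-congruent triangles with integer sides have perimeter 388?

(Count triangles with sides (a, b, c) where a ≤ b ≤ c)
Let a ≤ b ≤ c with a + b + c = 388. The only binding inequality is a + b > c, i.e. 388 − c > c, so c < 388/2; and c ≥ 388/3 since c is the largest side.
So 130 ≤ c ≤ 193. For each c, b runs from ⌈(388 − c)/2⌉ up to c (then a = 388 − b − c satisfies 1 ≤ a ≤ b automatically), giving c − ⌈(388 − c)/2⌉ + 1 choices.
Summing over c: 2 + 3 + 5 + 6 + … + 95 + 96  (64 terms, c = 130, …, 193) = 3136
Check (closed form: nearest integer to p²/48 for even p, (p+3)²/48 for odd p): 388²/48 = 150544/48 ≈ 3136.33 → 3136

3136 triangles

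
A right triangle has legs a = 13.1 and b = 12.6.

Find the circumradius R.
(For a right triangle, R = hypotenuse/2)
Hypotenuse c = √(a² + b²) = √(171.61 + 158.76) = √330.37 ≈ 18.1761
R = c/2 ≈ 18.1761/2 ≈ 9.08804

R = 9.088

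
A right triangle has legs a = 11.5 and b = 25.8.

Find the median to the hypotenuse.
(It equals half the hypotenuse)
Hypotenuse c = √(a² + b²) = √(132.25 + 665.64) = √797.89 ≈ 28.2469
Median to hypotenuse = c/2 ≈ 28.2469/2 ≈ 14.1235

Median = 14.12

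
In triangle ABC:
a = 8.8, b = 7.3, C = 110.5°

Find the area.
Two sides and the included angle (SAS): A = ½·a·b·sin(C) = ½·8.8·7.3·sin(110.5°)
sin(110.5°) ≈ 0.936672
A ≈ ½·64.24·0.936672 = 32.12·0.936672 ≈ 30.0859

Area = 30.09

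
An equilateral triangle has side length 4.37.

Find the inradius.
r = Area/s with s the semi-perimeter.
Area = (√3/4)·4.37² = (√3/4)·19.0969 ≈ 0.433013·19.0969 ≈ 8.2692
s = 3·4.37/2 = 6.555
r ≈ 8.2692/6.555 ≈ 1.26151
(Equivalently r = side/(2√3) = 4.37/3.4641 ≈ 1.26151.)

r = 1.262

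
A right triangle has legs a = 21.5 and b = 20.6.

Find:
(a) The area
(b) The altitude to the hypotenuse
(a) The legs are perpendicular, so Area = ½·a·b = ½·21.5·20.6 = ½·442.9 = 221.45
(b) Hypotenuse c = √(a² + b²) = √(462.25 + 424.36) = √886.61 ≈ 29.776
    Area = ½·c·h_c  ⇒  h_c = 2·Area/c = 442.9/29.776 ≈ 14.8744

Area = 221.45, h_c = 14.87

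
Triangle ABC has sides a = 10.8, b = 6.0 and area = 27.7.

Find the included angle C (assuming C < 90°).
Area = ½·a·b·sin(C)  ⇒  sin(C) = 2·Area/(a·b) = 2·27.7/(10.8·6.0) = 55.4/64.8 ≈ 0.854938
C = arcsin(0.854938) ≈ 58.7529° (taking the acute solution since C < 90°)

C = 58.75°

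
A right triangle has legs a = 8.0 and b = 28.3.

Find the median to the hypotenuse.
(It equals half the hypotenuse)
Hypotenuse c = √(a² + b²) = √(64 + 800.89) = √864.89 ≈ 29.409
Median to hypotenuse = c/2 ≈ 29.409/2 ≈ 14.7045

Median = 14.7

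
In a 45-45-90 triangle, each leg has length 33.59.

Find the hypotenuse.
In a 45-45-90 triangle the sides are in ratio 1 : 1 : √2, so hypotenuse = leg·√2.
Hypotenuse = 33.59·√2 ≈ 33.59·1.41421 ≈ 47.5034

Hypotenuse = 33.59√2 = 47.5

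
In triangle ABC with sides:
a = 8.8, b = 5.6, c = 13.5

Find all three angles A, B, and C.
Law of cosines for each angle (a² = 77.44, b² = 31.36, c² = 182.25):
cos(A) = (b² + c² − a²)/(2bc) = (31.36 + 182.25 − 77.44)/(2·5.6·13.5) = 136.17/151.2 ≈ 0.900595  ⇒  A ≈ 25.7636°
cos(B) = (a² + c² − b²)/(2ac) = (77.44 + 182.25 − 31.36)/(2·8.8·13.5) = 228.33/237.6 ≈ 0.960985  ⇒  B ≈ 16.0574°
cos(C) = (a² + b² − c²)/(2ab) = (77.44 + 31.36 − 182.25)/(2·8.8·5.6) = -73.45/98.56 ≈ -0.745231  ⇒  C ≈ 138.179°
Check: A + B + C ≈ 180°

A = 25.76°, B = 16.06°, C = 138.2°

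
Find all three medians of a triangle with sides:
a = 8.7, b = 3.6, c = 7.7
Median formula: m_a = ½√(2b² + 2c² − a²) (and cyclically). a² = 75.69, b² = 12.96, c² = 59.29.
m_a = ½√(2·12.96 + 2·59.29 − 75.69) = ½√68.81 ≈ ½·8.29518 ≈ 4.14759
m_b = ½√(2·75.69 + 2·59.29 − 12.96) = ½√257 ≈ ½·16.0312 ≈ 8.01561
m_c = ½√(2·75.69 + 2·12.96 − 59.29) = ½√118.01 ≈ ½·10.8632 ≈ 5.43162

m_a = 4.148, m_b = 8.016, m_c = 5.432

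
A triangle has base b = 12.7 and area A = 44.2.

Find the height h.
A = ½·b·h  ⇒  h = 2A/b = 2·44.2/12.7 = 88.4/12.7 ≈ 6.96063

h = 6.961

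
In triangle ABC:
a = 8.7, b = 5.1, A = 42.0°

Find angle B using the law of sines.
a/sin(A) = b/sin(B)  ⇒  sin(B) = b·sin(A)/a = 5.1·sin(42.0°)/8.7
sin(42.0°) ≈ 0.669131
sin(B) ≈ 5.1·0.669131/8.7 ≈ 3.41257/8.7 ≈ 0.392249
B = arcsin(0.392249) ≈ 23.0945°
(Since b ≤ a we need B ≤ A, so the obtuse alternative 180° − 23.0945° ≈ 156.905° is rejected.)

B = 23.09°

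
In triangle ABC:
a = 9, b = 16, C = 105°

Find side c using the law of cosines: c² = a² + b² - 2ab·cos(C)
c² = 9² + 16² − 2·9·16·cos(105°)
cos(105°) ≈ -0.258819
c² ≈ 81 + 256 − 288·(-0.258819) ≈ 337 + 74.5399 ≈ 411.54
c ≈ √411.54 ≈ 20.2864

c = 20.29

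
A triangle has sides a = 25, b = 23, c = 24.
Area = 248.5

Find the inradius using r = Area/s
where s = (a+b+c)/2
s = (25 + 23 + 24)/2 = 72/2 = 36
r = Area/s = 248.5/36 ≈ 6.90278

r = 6.903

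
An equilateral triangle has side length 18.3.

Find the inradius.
r = Area/s with s the semi-perimeter.
Area = (√3/4)·18.3² = (√3/4)·334.89 ≈ 0.433013·334.89 ≈ 145.012
s = 3·18.3/2 = 27.45
r ≈ 145.012/27.45 ≈ 5.28275
(Equivalently r = side/(2√3) = 18.3/3.4641 ≈ 5.28275.)

r = 5.283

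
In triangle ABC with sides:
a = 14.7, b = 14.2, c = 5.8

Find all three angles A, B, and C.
Law of cosines for each angle (a² = 216.09, b² = 201.64, c² = 33.64):
cos(A) = (b² + c² − a²)/(2bc) = (201.64 + 33.64 − 216.09)/(2·14.2·5.8) = 19.19/164.72 ≈ 0.116501  ⇒  A ≈ 83.3098°
cos(B) = (a² + c² − b²)/(2ac) = (216.09 + 33.64 − 201.64)/(2·14.7·5.8) = 48.09/170.52 ≈ 0.28202  ⇒  B ≈ 73.6192°
cos(C) = (a² + b² − c²)/(2ab) = (216.09 + 201.64 − 33.64)/(2·14.7·14.2) = 384.09/417.48 ≈ 0.92002  ⇒  C ≈ 23.071°
Check: A + B + C ≈ 180°

A = 83.31°, B = 73.62°, C = 23.07°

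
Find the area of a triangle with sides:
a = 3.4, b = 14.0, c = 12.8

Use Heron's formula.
s = (3.4 + 14.0 + 12.8)/2 = 30.2/2 = 15.1
s − a = 11.7, s − b = 1.1, s − c = 2.3
s(s−a)(s−b)(s−c) = 15.1·11.7·1.1·2.3 ≈ 446.975
Area = √446.975 ≈ 21.1418

Area = 21.14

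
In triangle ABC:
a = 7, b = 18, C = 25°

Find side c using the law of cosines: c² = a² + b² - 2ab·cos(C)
c² = 7² + 18² − 2·7·18·cos(25°)
cos(25°) ≈ 0.906308
c² ≈ 49 + 324 − 252·(0.906308) ≈ 373 − 228.39 ≈ 144.61
c ≈ √144.61 ≈ 12.0254

c = 12.03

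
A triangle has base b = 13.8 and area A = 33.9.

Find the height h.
A = ½·b·h  ⇒  h = 2A/b = 2·33.9/13.8 = 67.8/13.8 ≈ 4.91304

h = 4.913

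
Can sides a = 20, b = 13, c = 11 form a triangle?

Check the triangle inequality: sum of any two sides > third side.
a + b vs c: 20 + 13 = 33 > 11  ✓
a + c vs b: 20 + 11 = 31 > 13  ✓
b + c vs a: 13 + 11 = 24 > 20  ✓

Yes, triangle inequality satisfied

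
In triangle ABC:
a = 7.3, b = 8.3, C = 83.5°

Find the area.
Two sides and the included angle (SAS): A = ½·a·b·sin(C) = ½·7.3·8.3·sin(83.5°)
sin(83.5°) ≈ 0.993572
A ≈ ½·60.59·0.993572 = 30.295·0.993572 ≈ 30.1003

Area = 30.1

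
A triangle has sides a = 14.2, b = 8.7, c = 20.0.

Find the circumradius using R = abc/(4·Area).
First find the area with Heron's formula.
s = (14.2 + 8.7 + 20.0)/2 = 21.45
Area = √(s(s−a)(s−b)(s−c)) = √(21.45·7.25·12.75·1.45) ≈ √2875.04 ≈ 53.6194
abc = 14.2·8.7·20.0 = 2470.8
R = abc/(4·Area) ≈ 2470.8/(4·53.6194) = 2470.8/214.477 ≈ 11.5201

R = 11.52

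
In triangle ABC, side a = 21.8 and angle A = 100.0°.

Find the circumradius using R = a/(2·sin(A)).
R = a/(2·sin(A)) = 21.8/(2·sin(100.0°))
sin(100.0°) ≈ 0.984808
R ≈ 21.8/(2·0.984808) = 21.8/1.96962 ≈ 11.0682

R = 11.07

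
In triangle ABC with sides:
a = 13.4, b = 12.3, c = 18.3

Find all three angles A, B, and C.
Law of cosines for each angle (a² = 179.56, b² = 151.29, c² = 334.89):
cos(A) = (b² + c² − a²)/(2bc) = (151.29 + 334.89 − 179.56)/(2·12.3·18.3) = 306.62/450.18 ≈ 0.681105  ⇒  A ≈ 47.0699°
cos(B) = (a² + c² − b²)/(2ac) = (179.56 + 334.89 − 151.29)/(2·13.4·18.3) = 363.16/490.44 ≈ 0.740478  ⇒  B ≈ 42.2279°
cos(C) = (a² + b² − c²)/(2ab) = (179.56 + 151.29 − 334.89)/(2·13.4·12.3) = -4.04/329.64 ≈ -0.0122558  ⇒  C ≈ 90.7022°
Check: A + B + C ≈ 180°

A = 47.07°, B = 42.23°, C = 90.7°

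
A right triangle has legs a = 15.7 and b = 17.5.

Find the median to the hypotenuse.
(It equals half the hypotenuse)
Hypotenuse c = √(a² + b²) = √(246.49 + 306.25) = √552.74 ≈ 23.5104
Median to hypotenuse = c/2 ≈ 23.5104/2 ≈ 11.7552

Median = 11.76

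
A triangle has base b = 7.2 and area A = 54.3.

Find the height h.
A = ½·b·h  ⇒  h = 2A/b = 2·54.3/7.2 = 108.6/7.2 ≈ 15.0833

h = 15.08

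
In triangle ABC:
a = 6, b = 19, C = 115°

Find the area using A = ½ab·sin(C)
A = ½·a·b·sin(C) = ½·6·19·sin(115°)
sin(115°) ≈ 0.906308
A ≈ ½·114·0.906308 = 57·0.906308 ≈ 51.6595

Area = 51.66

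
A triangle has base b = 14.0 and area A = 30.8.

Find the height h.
A = ½·b·h  ⇒  h = 2A/b = 2·30.8/14.0 = 61.6/14.0 ≈ 4.4

h = 4.4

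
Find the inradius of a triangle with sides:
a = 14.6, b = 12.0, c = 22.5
r = Area/s where s is the semi-perimeter.
s = (14.6 + 12.0 + 22.5)/2 = 49.1/2 = 24.55
Area = √(s(s−a)(s−b)(s−c)) = √(24.55·9.95·12.55·2.05) ≈ √6284.52 ≈ 79.275
r ≈ 79.275/24.55 ≈ 3.22912

r = 3.229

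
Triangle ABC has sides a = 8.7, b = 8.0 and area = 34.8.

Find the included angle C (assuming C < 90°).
Area = ½·a·b·sin(C)  ⇒  sin(C) = 2·Area/(a·b) = 2·34.8/(8.7·8.0) = 69.6/69.6 ≈ 1
C = arcsin(1) ≈ 90° (taking the acute solution since C < 90°)

C = 90°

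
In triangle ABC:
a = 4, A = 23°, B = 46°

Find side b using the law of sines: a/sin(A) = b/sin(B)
a/sin(A) = b/sin(B)  ⇒  b = a·sin(B)/sin(A) = 4·sin(46°)/sin(23°)
sin(46°) ≈ 0.71934, sin(23°) ≈ 0.390731
b ≈ 4·0.71934/0.390731 ≈ 2.87736/0.390731 ≈ 7.36404

b = 7.364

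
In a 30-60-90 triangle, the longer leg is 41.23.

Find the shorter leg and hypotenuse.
In a 30-60-90 triangle the sides are in ratio 1 : √3 : 2, so short leg = long leg/√3 and hypotenuse = 2·(short leg).
Short leg = 41.23/√3 ≈ 41.23/1.73205 ≈ 23.8042
Hypotenuse = 2·23.8042 ≈ 47.6083

Short leg = 23.8, Hypotenuse = 47.61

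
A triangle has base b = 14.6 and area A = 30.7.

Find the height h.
A = ½·b·h  ⇒  h = 2A/b = 2·30.7/14.6 = 61.4/14.6 ≈ 4.20548

h = 4.205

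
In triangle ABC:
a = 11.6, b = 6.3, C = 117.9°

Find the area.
Two sides and the included angle (SAS): A = ½·a·b·sin(C) = ½·11.6·6.3·sin(117.9°)
sin(117.9°) ≈ 0.883766
A ≈ ½·73.08·0.883766 = 36.54·0.883766 ≈ 32.2928

Area = 32.29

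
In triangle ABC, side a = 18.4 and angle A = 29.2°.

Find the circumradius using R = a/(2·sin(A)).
R = a/(2·sin(A)) = 18.4/(2·sin(29.2°))
sin(29.2°) ≈ 0.48786
R ≈ 18.4/(2·0.48786) = 18.4/0.975719 ≈ 18.8579

R = 18.86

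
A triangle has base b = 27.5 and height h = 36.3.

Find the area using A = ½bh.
A = ½·b·h = ½·27.5·36.3 = ½·998.25 = 499.125

Area = 499.125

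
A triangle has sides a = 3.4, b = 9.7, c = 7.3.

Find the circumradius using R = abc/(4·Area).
First find the area with Heron's formula.
s = (3.4 + 9.7 + 7.3)/2 = 10.2
Area = √(s(s−a)(s−b)(s−c)) = √(10.2·6.8·0.5·2.9) ≈ √100.572 ≈ 10.0286
abc = 3.4·9.7·7.3 = 240.754
R = abc/(4·Area) ≈ 240.754/(4·10.0286) = 240.754/40.1142 ≈ 6.00171

R = 6.002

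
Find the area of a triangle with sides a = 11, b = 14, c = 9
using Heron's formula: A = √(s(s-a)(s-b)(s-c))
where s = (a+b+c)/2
s = (11 + 14 + 9)/2 = 34/2 = 17
s − a = 6, s − b = 3, s − c = 8
s(s−a)(s−b)(s−c) = 17·6·3·8 = 2448
Area = √2448 ≈ 49.4773

s = 17.0, Area = 49.48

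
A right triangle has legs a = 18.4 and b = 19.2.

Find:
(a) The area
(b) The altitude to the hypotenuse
(a) The legs are perpendicular, so Area = ½·a·b = ½·18.4·19.2 = ½·353.28 = 176.64
(b) Hypotenuse c = √(a² + b²) = √(338.56 + 368.64) = √707.2 ≈ 26.5932
    Area = ½·c·h_c  ⇒  h_c = 2·Area/c = 353.28/26.5932 ≈ 13.2846

Area = 176.64, h_c = 13.28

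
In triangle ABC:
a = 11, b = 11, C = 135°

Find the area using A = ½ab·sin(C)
A = ½·a·b·sin(C) = ½·11·11·sin(135°)
sin(135°) ≈ 0.707107
A ≈ ½·121·0.707107 = 60.5·0.707107 ≈ 42.78

Area = 42.78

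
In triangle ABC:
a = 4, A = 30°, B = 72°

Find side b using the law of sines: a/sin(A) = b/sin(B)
a/sin(A) = b/sin(B)  ⇒  b = a·sin(B)/sin(A) = 4·sin(72°)/sin(30°)
sin(72°) ≈ 0.951057, sin(30°) ≈ 0.5
b ≈ 4·0.951057/0.5 ≈ 3.80423/0.5 ≈ 7.60845

b = 7.608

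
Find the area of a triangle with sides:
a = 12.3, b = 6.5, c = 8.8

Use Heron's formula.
s = (12.3 + 6.5 + 8.8)/2 = 27.6/2 = 13.8
s − a = 1.5, s − b = 7.3, s − c = 5
s(s−a)(s−b)(s−c) = 13.8·1.5·7.3·5 ≈ 755.55
Area = √755.55 ≈ 27.4873

Area = 27.49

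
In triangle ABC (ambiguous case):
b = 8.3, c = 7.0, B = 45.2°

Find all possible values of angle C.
b/sin(B) = c/sin(C)  ⇒  sin(C) = c·sin(B)/b = 7.0·sin(45.2°)/8.3
sin(45.2°) ≈ 0.709571
sin(C) ≈ 7.0·0.709571/8.3 ≈ 4.967/8.3 ≈ 0.598433
Candidate 1: C₁ = arcsin(0.598433) ≈ 36.7578°  →  A = 180° − 45.2° − 36.7578° ≈ 98.0422° > 0, valid
Candidate 2: C₂ = 180° − C₁ ≈ 143.242°  →  A = 180° − 45.2° − 143.242° ≈ -8.4422° ≤ 0, not a valid triangle

C = 36.76° (one solution)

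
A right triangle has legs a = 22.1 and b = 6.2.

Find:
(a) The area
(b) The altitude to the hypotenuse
(a) The legs are perpendicular, so Area = ½·a·b = ½·22.1·6.2 = ½·137.02 = 68.51
(b) Hypotenuse c = √(a² + b²) = √(488.41 + 38.44) = √526.85 ≈ 22.9532
    Area = ½·c·h_c  ⇒  h_c = 2·Area/c = 137.02/22.9532 ≈ 5.96953

Area = 68.51, h_c = 5.97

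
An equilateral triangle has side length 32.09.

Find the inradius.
r = Area/s with s the semi-perimeter.
Area = (√3/4)·32.09² = (√3/4)·1029.7681 ≈ 0.433013·1029.7681 ≈ 445.903
s = 3·32.09/2 = 48.135
r ≈ 445.903/48.135 ≈ 9.26359
(Equivalently r = side/(2√3) = 32.09/3.4641 ≈ 9.26359.)

r = 9.264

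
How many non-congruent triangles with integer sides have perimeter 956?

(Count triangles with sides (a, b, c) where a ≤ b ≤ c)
Let a ≤ b ≤ c with a + b + c = 956. The only binding inequality is a + b > c, i.e. 956 − c > c, so c < 956/2; and c ≥ 956/3 since c is the largest side.
So 319 ≤ c ≤ 477. For each c, b runs from ⌈(956 − c)/2⌉ up to c (then a = 956 − b − c satisfies 1 ≤ a ≤ b automatically), giving c − ⌈(956 − c)/2⌉ + 1 choices.
Summing over c: 1 + 3 + 4 + 6 + … + 237 + 238  (159 terms, c = 319, …, 477) = 19040
Check (closed form: nearest integer to p²/48 for even p, (p+3)²/48 for odd p): 956²/48 = 913936/48 ≈ 19040.33 → 19040

19040 triangles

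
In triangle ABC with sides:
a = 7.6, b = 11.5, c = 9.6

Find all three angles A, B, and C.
Law of cosines for each angle (a² = 57.76, b² = 132.25, c² = 92.16):
cos(A) = (b² + c² − a²)/(2bc) = (132.25 + 92.16 − 57.76)/(2·11.5·9.6) = 166.65/220.8 ≈ 0.754755  ⇒  A ≈ 40.996°
cos(B) = (a² + c² − b²)/(2ac) = (57.76 + 92.16 − 132.25)/(2·7.6·9.6) = 17.67/145.92 ≈ 0.121094  ⇒  B ≈ 83.0448°
cos(C) = (a² + b² − c²)/(2ab) = (57.76 + 132.25 − 92.16)/(2·7.6·11.5) = 97.85/174.8 ≈ 0.559783  ⇒  C ≈ 55.9592°
Check: A + B + C ≈ 180°

A = 41°, B = 83.04°, C = 55.96°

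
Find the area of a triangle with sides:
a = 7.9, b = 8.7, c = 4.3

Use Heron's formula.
s = (7.9 + 8.7 + 4.3)/2 = 20.9/2 = 10.45
s − a = 2.55, s − b = 1.75, s − c = 6.15
s(s−a)(s−b)(s−c) = 10.45·2.55·1.75·6.15 ≈ 286.794
Area = √286.794 ≈ 16.935

Area = 16.93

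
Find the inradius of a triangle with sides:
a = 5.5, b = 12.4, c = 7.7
r = Area/s where s is the semi-perimeter.
s = (5.5 + 12.4 + 7.7)/2 = 25.6/2 = 12.8
Area = √(s(s−a)(s−b)(s−c)) = √(12.8·7.3·0.4·5.1) ≈ √190.618 ≈ 13.8064
r ≈ 13.8064/12.8 ≈ 1.07863

r = 1.079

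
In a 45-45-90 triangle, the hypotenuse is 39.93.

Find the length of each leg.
In a 45-45-90 triangle hypotenuse = leg·√2, so leg = hypotenuse/√2.
Leg = 39.93/√2 ≈ 39.93/1.41421 ≈ 28.2348

Each leg = 28.23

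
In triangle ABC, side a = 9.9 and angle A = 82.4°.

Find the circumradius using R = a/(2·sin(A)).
R = a/(2·sin(A)) = 9.9/(2·sin(82.4°))
sin(82.4°) ≈ 0.991216
R ≈ 9.9/(2·0.991216) = 9.9/1.98243 ≈ 4.99387

R = 4.994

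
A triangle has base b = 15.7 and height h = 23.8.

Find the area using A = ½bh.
A = ½·b·h = ½·15.7·23.8 = ½·373.66 = 186.83

Area = 186.83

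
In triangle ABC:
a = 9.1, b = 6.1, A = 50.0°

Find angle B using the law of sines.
a/sin(A) = b/sin(B)  ⇒  sin(B) = b·sin(A)/a = 6.1·sin(50.0°)/9.1
sin(50.0°) ≈ 0.766044
sin(B) ≈ 6.1·0.766044/9.1 ≈ 4.67287/9.1 ≈ 0.513502
B = arcsin(0.513502) ≈ 30.8974°
(Since b ≤ a we need B ≤ A, so the obtuse alternative 180° − 30.8974° ≈ 149.103° is rejected.)

B = 30.9°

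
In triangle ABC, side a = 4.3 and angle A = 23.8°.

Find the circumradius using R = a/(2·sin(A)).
R = a/(2·sin(A)) = 4.3/(2·sin(23.8°))
sin(23.8°) ≈ 0.403545
R ≈ 4.3/(2·0.403545) = 4.3/0.807091 ≈ 5.32778

R = 5.328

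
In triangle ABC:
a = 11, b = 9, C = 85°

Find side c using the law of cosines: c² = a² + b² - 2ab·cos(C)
c² = 11² + 9² − 2·11·9·cos(85°)
cos(85°) ≈ 0.0871557
c² ≈ 121 + 81 − 198·(0.0871557) ≈ 202 − 17.2568 ≈ 184.743
c ≈ √184.743 ≈ 13.592

c = 13.59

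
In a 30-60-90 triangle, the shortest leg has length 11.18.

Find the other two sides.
In a 30-60-90 triangle the sides are in ratio 1 : √3 : 2 (short leg : long leg : hypotenuse).
Long leg = 11.18·√3 ≈ 11.18·1.73205 ≈ 19.3643
Hypotenuse = 2·11.18 = 22.36

Long leg = 11.18√3 = 19.36, Hypotenuse = 22.36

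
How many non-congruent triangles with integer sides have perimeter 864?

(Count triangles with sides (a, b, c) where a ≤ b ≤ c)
Let a ≤ b ≤ c with a + b + c = 864. The only binding inequality is a + b > c, i.e. 864 − c > c, so c < 864/2; and c ≥ 864/3 since c is the largest side.
So 288 ≤ c ≤ 431. For each c, b runs from ⌈(864 − c)/2⌉ up to c (then a = 864 − b − c satisfies 1 ≤ a ≤ b automatically), giving c − ⌈(864 − c)/2⌉ + 1 choices.
Summing over c: 1 + 2 + 4 + 5 + … + 214 + 215  (144 terms, c = 288, …, 431) = 15552
Check (closed form: nearest integer to p²/48 for even p, (p+3)²/48 for odd p): 864²/48 = 746496/48 ≈ 15552.00 → 15552

15552 triangles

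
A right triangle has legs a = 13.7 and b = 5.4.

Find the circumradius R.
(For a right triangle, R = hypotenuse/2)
Hypotenuse c = √(a² + b²) = √(187.69 + 29.16) = √216.85 ≈ 14.7258
R = c/2 ≈ 14.7258/2 ≈ 7.36291

R = 7.363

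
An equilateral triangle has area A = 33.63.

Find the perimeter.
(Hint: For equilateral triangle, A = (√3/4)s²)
A = (√3/4)s²  ⇒  s² = 4A/√3 = 4·33.63/√3 = 134.52/1.73205 ≈ 77.6652
s ≈ √77.6652 ≈ 8.81278
Perimeter = 3s ≈ 3·8.81278 ≈ 26.4384

Perimeter = 26.44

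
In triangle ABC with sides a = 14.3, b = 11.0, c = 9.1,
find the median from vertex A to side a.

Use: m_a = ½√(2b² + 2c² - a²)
m_a = ½√(2·11.0² + 2·9.1² − 14.3²) = ½√(2·121 + 2·82.81 − 204.49) = ½√(242 + 165.62 − 204.49) = ½√203.13
√203.13 ≈ 14.2524, so m_a ≈ 7.12618

m_a = 7.126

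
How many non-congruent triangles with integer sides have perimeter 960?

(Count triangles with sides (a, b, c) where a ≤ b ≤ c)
Let a ≤ b ≤ c with a + b + c = 960. The only binding inequality is a + b > c, i.e. 960 − c > c, so c < 960/2; and c ≥ 960/3 since c is the largest side.
So 320 ≤ c ≤ 479. For each c, b runs from ⌈(960 − c)/2⌉ up to c (then a = 960 − b − c satisfies 1 ≤ a ≤ b automatically), giving c − ⌈(960 − c)/2⌉ + 1 choices.
Summing over c: 1 + 2 + 4 + 5 + … + 238 + 239  (160 terms, c = 320, …, 479) = 19200
Check (closed form: nearest integer to p²/48 for even p, (p+3)²/48 for odd p): 960²/48 = 921600/48 ≈ 19200.00 → 19200

19200 triangles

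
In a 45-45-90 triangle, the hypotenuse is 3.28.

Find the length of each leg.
In a 45-45-90 triangle hypotenuse = leg·√2, so leg = hypotenuse/√2.
Leg = 3.28/√2 ≈ 3.28/1.41421 ≈ 2.31931

Each leg = 2.319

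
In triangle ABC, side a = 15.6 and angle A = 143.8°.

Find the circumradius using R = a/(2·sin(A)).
R = a/(2·sin(A)) = 15.6/(2·sin(143.8°))
sin(143.8°) ≈ 0.590606
R ≈ 15.6/(2·0.590606) = 15.6/1.18121 ≈ 13.2068

R = 13.21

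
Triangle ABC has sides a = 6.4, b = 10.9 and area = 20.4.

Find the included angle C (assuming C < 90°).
Area = ½·a·b·sin(C)  ⇒  sin(C) = 2·Area/(a·b) = 2·20.4/(6.4·10.9) = 40.8/69.76 ≈ 0.584862
C = arcsin(0.584862) ≈ 35.7933° (taking the acute solution since C < 90°)

C = 35.79°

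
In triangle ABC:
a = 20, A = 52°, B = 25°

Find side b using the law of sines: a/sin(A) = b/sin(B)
a/sin(A) = b/sin(B)  ⇒  b = a·sin(B)/sin(A) = 20·sin(25°)/sin(52°)
sin(25°) ≈ 0.422618, sin(52°) ≈ 0.788011
b ≈ 20·0.422618/0.788011 ≈ 8.45237/0.788011 ≈ 10.7262

b = 10.73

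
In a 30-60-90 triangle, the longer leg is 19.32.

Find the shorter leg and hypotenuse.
In a 30-60-90 triangle the sides are in ratio 1 : √3 : 2, so short leg = long leg/√3 and hypotenuse = 2·(short leg).
Short leg = 19.32/√3 ≈ 19.32/1.73205 ≈ 11.1544
Hypotenuse = 2·11.1544 ≈ 22.3088

Short leg = 11.15, Hypotenuse = 22.31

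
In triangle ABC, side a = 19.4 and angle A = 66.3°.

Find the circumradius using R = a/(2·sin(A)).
R = a/(2·sin(A)) = 19.4/(2·sin(66.3°))
sin(66.3°) ≈ 0.915663
R ≈ 19.4/(2·0.915663) = 19.4/1.83133 ≈ 10.5934

R = 10.59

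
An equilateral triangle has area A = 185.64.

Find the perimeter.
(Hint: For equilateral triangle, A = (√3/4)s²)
A = (√3/4)s²  ⇒  s² = 4A/√3 = 4·185.64/√3 = 742.56/1.73205 ≈ 428.717
s ≈ √428.717 ≈ 20.7055
Perimeter = 3s ≈ 3·20.7055 ≈ 62.1165

Perimeter = 62.12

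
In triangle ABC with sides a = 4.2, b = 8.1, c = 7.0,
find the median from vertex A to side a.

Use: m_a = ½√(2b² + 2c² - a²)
m_a = ½√(2·8.1² + 2·7.0² − 4.2²) = ½√(2·65.61 + 2·49 − 17.64) = ½√(131.22 + 98 − 17.64) = ½√211.58
√211.58 ≈ 14.5458, so m_a ≈ 7.27289

m_a = 7.273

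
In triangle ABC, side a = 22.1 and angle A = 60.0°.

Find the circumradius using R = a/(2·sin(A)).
R = a/(2·sin(A)) = 22.1/(2·sin(60.0°))
sin(60.0°) ≈ 0.866025
R ≈ 22.1/(2·0.866025) = 22.1/1.73205 ≈ 12.7594

R = 12.76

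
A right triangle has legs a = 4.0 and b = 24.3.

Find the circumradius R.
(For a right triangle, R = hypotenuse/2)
Hypotenuse c = √(a² + b²) = √(16 + 590.49) = √606.49 ≈ 24.627
R = c/2 ≈ 24.627/2 ≈ 12.3135

R = 12.31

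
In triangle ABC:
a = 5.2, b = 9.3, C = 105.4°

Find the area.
Two sides and the included angle (SAS): A = ½·a·b·sin(C) = ½·5.2·9.3·sin(105.4°)
sin(105.4°) ≈ 0.964095
A ≈ ½·48.36·0.964095 = 24.18·0.964095 ≈ 23.3118

Area = 23.31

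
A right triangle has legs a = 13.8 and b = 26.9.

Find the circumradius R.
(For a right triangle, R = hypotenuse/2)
Hypotenuse c = √(a² + b²) = √(190.44 + 723.61) = √914.05 ≈ 30.2333
R = c/2 ≈ 30.2333/2 ≈ 15.1166

R = 15.12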